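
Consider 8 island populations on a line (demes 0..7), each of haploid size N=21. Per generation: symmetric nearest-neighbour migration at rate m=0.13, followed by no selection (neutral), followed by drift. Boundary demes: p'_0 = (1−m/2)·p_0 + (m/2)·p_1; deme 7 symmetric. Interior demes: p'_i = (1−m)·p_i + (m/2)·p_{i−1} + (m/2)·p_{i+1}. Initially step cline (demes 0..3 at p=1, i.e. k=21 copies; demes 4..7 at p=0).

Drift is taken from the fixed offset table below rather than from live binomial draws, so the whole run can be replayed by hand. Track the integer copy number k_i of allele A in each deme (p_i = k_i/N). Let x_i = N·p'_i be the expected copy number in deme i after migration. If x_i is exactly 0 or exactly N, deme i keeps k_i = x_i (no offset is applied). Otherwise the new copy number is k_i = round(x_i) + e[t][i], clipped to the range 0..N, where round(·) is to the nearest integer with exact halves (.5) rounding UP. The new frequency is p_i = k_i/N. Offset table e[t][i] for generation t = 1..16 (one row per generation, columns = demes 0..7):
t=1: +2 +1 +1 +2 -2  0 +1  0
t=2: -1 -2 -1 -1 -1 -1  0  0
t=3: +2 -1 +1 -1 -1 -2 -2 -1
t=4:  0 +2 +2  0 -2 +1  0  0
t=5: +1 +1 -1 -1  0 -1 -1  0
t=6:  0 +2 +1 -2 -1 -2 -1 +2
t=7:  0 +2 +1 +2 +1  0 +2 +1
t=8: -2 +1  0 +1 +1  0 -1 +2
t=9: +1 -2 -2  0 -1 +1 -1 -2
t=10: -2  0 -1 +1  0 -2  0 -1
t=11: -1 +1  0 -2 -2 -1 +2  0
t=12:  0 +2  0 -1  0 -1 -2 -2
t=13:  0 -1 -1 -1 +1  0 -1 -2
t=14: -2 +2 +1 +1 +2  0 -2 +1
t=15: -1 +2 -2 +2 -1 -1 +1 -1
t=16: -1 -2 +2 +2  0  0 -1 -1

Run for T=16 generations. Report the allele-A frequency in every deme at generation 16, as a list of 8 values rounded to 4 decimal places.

[0.8095, 0.8571, 0.8571, 0.7619, 0.2381, 0.0000, 0.0000, 0.0000]

t=0: k=[21 21 21 21 0 0 0 0]
t=1: x=[21.0000 21.0000 21.0000 19.6350 1.3650 0.0000 0.0000 0.0000] k=[21 21 21 21 0 0 0 0]
t=2: x=[21.0000 21.0000 21.0000 19.6350 1.3650 0.0000 0.0000 0.0000] k=[21 21 21 19 0 0 0 0]
t=3: x=[21.0000 21.0000 20.8700 17.8950 1.2350 0.0000 0.0000 0.0000] k=[21 21 21 17 0 0 0 0]
t=4: x=[21.0000 21.0000 20.7400 16.1550 1.1050 0.0000 0.0000 0.0000] k=[21 21 21 16 0 0 0 0]
t=5: x=[21.0000 21.0000 20.6750 15.2850 1.0400 0.0000 0.0000 0.0000] k=[21 21 20 14 1 0 0 0]
t=6: x=[21.0000 20.9350 19.6750 13.5450 1.7800 0.0650 0.0000 0.0000] k=[21 21 21 12 1 0 0 0]
t=7: x=[21.0000 21.0000 20.4150 11.8700 1.6500 0.0650 0.0000 0.0000] k=[21 21 21 14 3 0 0 0]
t=8: x=[21.0000 21.0000 20.5450 13.7400 3.5200 0.1950 0.0000 0.0000] k=[21 21 21 15 5 0 0 0]
t=9: x=[21.0000 21.0000 20.6100 14.7400 5.3250 0.3250 0.0000 0.0000] k=[21 21 19 15 4 1 0 0]
t=10: x=[21.0000 20.8700 18.8700 14.5450 4.5200 1.1300 0.0650 0.0000] k=[21 21 18 16 5 0 0 0]
t=11: x=[21.0000 20.8050 18.0650 15.4150 5.3900 0.3250 0.0000 0.0000] k=[21 21 18 13 3 0 0 0]
t=12: x=[21.0000 20.8050 17.8700 12.6750 3.4550 0.1950 0.0000 0.0000] k=[21 21 18 12 3 0 0 0]
t=13: x=[21.0000 20.8050 17.8050 11.8050 3.3900 0.1950 0.0000 0.0000] k=[21 20 17 11 4 0 0 0]
t=14: x=[20.9350 19.8700 16.8050 10.9350 4.1950 0.2600 0.0000 0.0000] k=[19 21 18 12 6 0 0 0]
t=15: x=[19.1300 20.6750 17.8050 12.0000 6.0000 0.3900 0.0000 0.0000] k=[18 21 16 14 5 0 0 0]
t=16: x=[18.1950 20.4800 16.1950 13.5450 5.2600 0.3250 0.0000 0.0000] k=[17 18 18 16 5 0 0 0]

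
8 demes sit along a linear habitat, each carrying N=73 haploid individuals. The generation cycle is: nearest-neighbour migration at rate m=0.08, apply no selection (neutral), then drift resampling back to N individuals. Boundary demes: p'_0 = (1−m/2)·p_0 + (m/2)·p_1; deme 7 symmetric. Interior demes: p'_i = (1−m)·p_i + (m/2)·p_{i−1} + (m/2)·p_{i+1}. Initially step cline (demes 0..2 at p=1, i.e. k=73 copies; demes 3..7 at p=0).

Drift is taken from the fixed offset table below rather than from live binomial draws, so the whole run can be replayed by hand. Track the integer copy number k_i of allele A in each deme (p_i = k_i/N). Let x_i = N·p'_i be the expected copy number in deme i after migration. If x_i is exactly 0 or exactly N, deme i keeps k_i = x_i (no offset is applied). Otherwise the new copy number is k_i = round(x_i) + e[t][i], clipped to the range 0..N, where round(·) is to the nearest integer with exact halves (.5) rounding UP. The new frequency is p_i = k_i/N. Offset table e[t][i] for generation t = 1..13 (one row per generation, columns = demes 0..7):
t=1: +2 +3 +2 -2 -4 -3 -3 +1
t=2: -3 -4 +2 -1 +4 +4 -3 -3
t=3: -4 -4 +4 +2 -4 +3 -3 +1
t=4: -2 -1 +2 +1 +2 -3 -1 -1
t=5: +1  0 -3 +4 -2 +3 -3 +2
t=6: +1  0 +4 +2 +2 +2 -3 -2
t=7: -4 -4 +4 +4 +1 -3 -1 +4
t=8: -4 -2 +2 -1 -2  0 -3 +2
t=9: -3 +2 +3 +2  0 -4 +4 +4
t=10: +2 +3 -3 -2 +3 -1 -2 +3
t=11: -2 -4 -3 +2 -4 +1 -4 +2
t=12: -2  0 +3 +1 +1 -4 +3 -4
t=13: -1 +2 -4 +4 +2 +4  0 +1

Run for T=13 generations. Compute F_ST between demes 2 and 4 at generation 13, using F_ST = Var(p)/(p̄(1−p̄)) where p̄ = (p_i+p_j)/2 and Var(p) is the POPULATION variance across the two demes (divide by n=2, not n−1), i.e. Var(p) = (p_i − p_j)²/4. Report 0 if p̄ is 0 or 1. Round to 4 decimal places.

t=0: k=[73 73 73 0 0 0 0 0]
t=1: x=[73.0000 73.0000 70.0800 2.9200 0.0000 0.0000 0.0000 0.0000] k=[73 73 72 1 0 0 0 0]
t=2: x=[73.0000 72.9600 69.2000 3.8000 0.0400 0.0000 0.0000 0.0000] k=[73 69 71 3 4 0 0 0]
t=3: x=[72.8400 69.2400 68.2000 5.7600 3.8000 0.1600 0.0000 0.0000] k=[69 65 72 8 0 3 0 0]
t=4: x=[68.8400 65.4400 69.1600 10.2400 0.4400 2.7600 0.1200 0.0000] k=[67 64 71 11 2 0 0 0]
t=5: x=[66.8800 64.4000 68.3200 13.0400 2.2800 0.0800 0.0000 0.0000] k=[68 64 65 17 0 3 0 0]
t=6: x=[67.8400 64.2000 63.0400 18.2400 0.8000 2.7600 0.1200 0.0000] k=[69 64 67 20 3 5 0 0]
t=7: x=[68.8000 64.3200 65.0000 21.2000 3.7600 4.7200 0.2000 0.0000] k=[65 60 69 25 5 2 0 0]
t=8: x=[64.8000 60.5600 66.8800 25.9600 5.6800 2.0400 0.0800 0.0000] k=[61 59 69 25 4 2 0 0]
t=9: x=[60.9200 59.4800 66.8400 25.9200 4.7600 2.0000 0.0800 0.0000] k=[58 61 70 28 5 0 4 0]
t=10: x=[58.1200 61.2400 67.9600 28.7600 5.7200 0.3600 3.6800 0.1600] k=[60 64 65 27 9 0 2 3]
t=11: x=[60.1600 63.8800 63.4400 27.8000 9.3600 0.4400 1.9600 2.9600] k=[58 60 60 30 5 1 0 5]
t=12: x=[58.0800 59.9200 58.8000 30.2000 5.8400 1.1200 0.2400 4.8000] k=[56 60 62 31 7 0 3 1]
t=13: x=[56.1600 59.9200 60.6800 31.2800 7.6800 0.4000 2.8000 1.0800] k=[55 62 57 35 10 4 3 2]

0.4173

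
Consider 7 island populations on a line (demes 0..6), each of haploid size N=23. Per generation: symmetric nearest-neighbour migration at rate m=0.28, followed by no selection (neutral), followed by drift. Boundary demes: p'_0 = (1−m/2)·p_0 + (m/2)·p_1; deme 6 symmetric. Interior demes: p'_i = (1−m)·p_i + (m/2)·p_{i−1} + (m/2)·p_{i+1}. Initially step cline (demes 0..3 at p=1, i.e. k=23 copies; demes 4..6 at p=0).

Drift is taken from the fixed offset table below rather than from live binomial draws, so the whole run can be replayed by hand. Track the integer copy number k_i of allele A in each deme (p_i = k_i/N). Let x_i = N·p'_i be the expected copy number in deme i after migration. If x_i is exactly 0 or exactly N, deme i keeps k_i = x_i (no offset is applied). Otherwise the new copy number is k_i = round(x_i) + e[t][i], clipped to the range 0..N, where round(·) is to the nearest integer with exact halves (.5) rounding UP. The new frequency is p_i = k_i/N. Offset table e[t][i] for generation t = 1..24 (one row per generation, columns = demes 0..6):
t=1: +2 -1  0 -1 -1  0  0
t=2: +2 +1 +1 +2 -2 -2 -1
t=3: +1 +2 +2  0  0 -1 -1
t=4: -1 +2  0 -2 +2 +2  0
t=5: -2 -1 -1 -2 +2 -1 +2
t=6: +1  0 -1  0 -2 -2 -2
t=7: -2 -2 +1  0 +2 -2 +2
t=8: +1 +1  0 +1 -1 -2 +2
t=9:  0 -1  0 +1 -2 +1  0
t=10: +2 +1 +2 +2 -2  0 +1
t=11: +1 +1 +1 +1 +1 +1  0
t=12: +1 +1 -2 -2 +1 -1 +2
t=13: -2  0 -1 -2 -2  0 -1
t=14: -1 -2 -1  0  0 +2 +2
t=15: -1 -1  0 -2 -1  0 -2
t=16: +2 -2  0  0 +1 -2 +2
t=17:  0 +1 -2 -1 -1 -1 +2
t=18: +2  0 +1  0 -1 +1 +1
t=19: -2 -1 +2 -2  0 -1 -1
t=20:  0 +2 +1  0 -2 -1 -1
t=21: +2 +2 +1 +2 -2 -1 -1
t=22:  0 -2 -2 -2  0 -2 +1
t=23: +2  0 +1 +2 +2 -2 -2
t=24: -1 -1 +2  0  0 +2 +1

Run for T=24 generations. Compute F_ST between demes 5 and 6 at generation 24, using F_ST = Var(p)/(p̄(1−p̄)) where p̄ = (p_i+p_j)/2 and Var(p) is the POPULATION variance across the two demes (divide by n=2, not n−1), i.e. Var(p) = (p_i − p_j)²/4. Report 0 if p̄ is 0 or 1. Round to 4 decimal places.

0.0030

t=0: k=[23 23 23 23 0 0 0]
t=1: x=[23.0000 23.0000 23.0000 19.7800 3.2200 0.0000 0.0000] k=[23 23 23 19 2 0 0]
t=2: x=[23.0000 23.0000 22.4400 17.1800 4.1000 0.2800 0.0000] k=[23 23 23 19 2 0 0]
t=3: x=[23.0000 23.0000 22.4400 17.1800 4.1000 0.2800 0.0000] k=[23 23 23 17 4 0 0]
t=4: x=[23.0000 23.0000 22.1600 16.0200 5.2600 0.5600 0.0000] k=[23 23 22 14 7 3 0]
t=5: x=[23.0000 22.8600 21.0200 14.1400 7.4200 3.1400 0.4200] k=[23 22 20 12 9 2 2]
t=6: x=[22.8600 21.8600 19.1600 12.7000 8.4400 2.9800 2.0000] k=[23 22 18 13 6 1 0]
t=7: x=[22.8600 21.5800 17.8600 12.7200 6.2800 1.5600 0.1400] k=[21 20 19 13 8 0 2]
t=8: x=[20.8600 20.0000 18.3000 13.1400 7.5800 1.4000 1.7200] k=[22 21 18 14 7 0 4]
t=9: x=[21.8600 20.7200 17.8600 13.5800 7.0000 1.5400 3.4400] k=[22 20 18 15 5 3 3]
t=10: x=[21.7200 20.0000 17.8600 14.0200 6.1200 3.2800 3.0000] k=[23 21 20 16 4 3 4]
t=11: x=[22.7200 21.1400 19.5800 14.8800 5.5400 3.2800 3.8600] k=[23 22 21 16 7 4 4]
t=12: x=[22.8600 22.0000 20.4400 15.4400 7.8400 4.4200 4.0000] k=[23 23 18 13 9 3 6]
t=13: x=[23.0000 22.3000 18.0000 13.1400 8.7200 4.2600 5.5800] k=[23 22 17 11 7 4 5]
t=14: x=[22.8600 21.4400 16.8600 11.2800 7.1400 4.5600 4.8600] k=[22 19 16 11 7 7 7]
t=15: x=[21.5800 19.0000 15.7200 11.1400 7.5600 7.0000 7.0000] k=[21 18 16 9 7 7 5]
t=16: x=[20.5800 18.1400 15.3000 9.7000 7.2800 6.7200 5.2800] k=[23 16 15 10 8 5 7]
t=17: x=[22.0200 16.8400 14.4400 10.4200 7.8600 5.7000 6.7200] k=[22 18 12 9 7 5 9]
t=18: x=[21.4400 17.7200 12.4200 9.1400 7.0000 5.8400 8.4400] k=[23 18 13 9 6 7 9]
t=19: x=[22.3000 18.0000 13.1400 9.1400 6.5600 7.1400 8.7200] k=[20 17 15 7 7 6 8]
t=20: x=[19.5800 17.1400 14.1600 8.1200 6.8600 6.4200 7.7200] k=[20 19 15 8 5 5 7]
t=21: x=[19.8600 18.5800 14.5800 8.5600 5.4200 5.2800 6.7200] k=[22 21 16 11 3 4 6]
t=22: x=[21.8600 20.4400 16.0000 10.5800 4.2600 4.1400 5.7200] k=[22 18 14 9 4 2 7]
t=23: x=[21.4400 18.0000 13.8600 9.0000 4.4200 2.9800 6.3000] k=[23 18 15 11 6 1 4]
t=24: x=[22.3000 18.2800 14.8600 10.8600 6.0000 2.1200 3.5800] k=[21 17 17 11 6 4 5]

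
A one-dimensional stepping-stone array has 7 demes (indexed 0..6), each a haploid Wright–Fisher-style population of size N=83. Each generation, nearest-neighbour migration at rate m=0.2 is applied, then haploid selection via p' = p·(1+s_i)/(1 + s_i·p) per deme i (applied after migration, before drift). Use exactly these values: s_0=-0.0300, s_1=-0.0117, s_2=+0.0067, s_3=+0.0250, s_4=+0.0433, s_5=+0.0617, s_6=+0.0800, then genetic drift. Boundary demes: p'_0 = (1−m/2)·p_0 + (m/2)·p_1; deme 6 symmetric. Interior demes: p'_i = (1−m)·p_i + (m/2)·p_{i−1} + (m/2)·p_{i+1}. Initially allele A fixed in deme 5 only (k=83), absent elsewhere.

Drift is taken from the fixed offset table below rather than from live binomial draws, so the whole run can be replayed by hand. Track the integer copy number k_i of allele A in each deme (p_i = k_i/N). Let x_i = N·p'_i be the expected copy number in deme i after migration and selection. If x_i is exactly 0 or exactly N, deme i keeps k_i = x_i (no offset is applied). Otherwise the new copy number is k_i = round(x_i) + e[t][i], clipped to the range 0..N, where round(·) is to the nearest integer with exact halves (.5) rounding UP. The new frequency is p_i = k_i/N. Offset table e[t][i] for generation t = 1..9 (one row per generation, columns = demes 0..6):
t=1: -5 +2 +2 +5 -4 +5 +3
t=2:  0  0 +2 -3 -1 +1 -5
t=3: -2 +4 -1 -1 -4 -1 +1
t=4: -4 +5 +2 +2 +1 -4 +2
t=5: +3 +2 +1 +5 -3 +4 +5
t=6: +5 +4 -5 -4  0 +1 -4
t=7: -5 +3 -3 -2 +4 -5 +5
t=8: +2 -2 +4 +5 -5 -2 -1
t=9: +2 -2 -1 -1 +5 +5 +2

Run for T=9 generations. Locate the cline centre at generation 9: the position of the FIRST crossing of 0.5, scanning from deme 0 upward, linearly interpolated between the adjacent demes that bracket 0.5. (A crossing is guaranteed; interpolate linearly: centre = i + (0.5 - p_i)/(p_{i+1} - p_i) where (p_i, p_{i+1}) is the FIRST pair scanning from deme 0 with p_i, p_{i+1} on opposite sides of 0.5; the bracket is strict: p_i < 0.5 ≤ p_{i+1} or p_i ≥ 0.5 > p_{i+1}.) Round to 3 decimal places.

5.700

t=0: k=[0 0 0 0 0 83 0]
t=1: x=[0.0000 0.0000 0.0000 0.0000 8.6221 67.1808 8.8929] k=[0 0 0 0 5 72 12]
t=2: x=[0.0000 0.0000 0.0000 0.5124 11.6171 60.3006 19.1085] k=[0 0 0 0 11 61 14]
t=3: x=[0.0000 0.0000 0.0000 1.1271 15.4253 52.4645 19.8384] k=[0 0 0 0 11 51 21]
t=4: x=[0.0000 0.0000 0.0000 1.1271 14.3975 45.2352 25.3340] k=[0 0 0 3 15 41 27]
t=5: x=[0.0000 0.0000 0.3020 3.9928 16.9650 38.2314 29.8548] k=[0 0 1 9 14 42 35]
t=6: x=[0.0000 0.0988 1.7112 8.8942 16.8624 39.7381 37.2734] k=[0 4 0 5 17 41 33]
t=7: x=[0.3881 3.1640 0.9060 5.8325 18.8095 39.0354 35.3523] k=[0 6 0 4 23 34 40]
t=8: x=[0.5821 4.7471 1.0066 5.6282 22.8961 34.7027 40.9952] k=[3 3 5 11 18 33 40]
t=9: x=[2.9132 3.1640 5.4338 11.3396 19.4235 33.3876 40.8949] k=[5 1 4 10 24 38 43]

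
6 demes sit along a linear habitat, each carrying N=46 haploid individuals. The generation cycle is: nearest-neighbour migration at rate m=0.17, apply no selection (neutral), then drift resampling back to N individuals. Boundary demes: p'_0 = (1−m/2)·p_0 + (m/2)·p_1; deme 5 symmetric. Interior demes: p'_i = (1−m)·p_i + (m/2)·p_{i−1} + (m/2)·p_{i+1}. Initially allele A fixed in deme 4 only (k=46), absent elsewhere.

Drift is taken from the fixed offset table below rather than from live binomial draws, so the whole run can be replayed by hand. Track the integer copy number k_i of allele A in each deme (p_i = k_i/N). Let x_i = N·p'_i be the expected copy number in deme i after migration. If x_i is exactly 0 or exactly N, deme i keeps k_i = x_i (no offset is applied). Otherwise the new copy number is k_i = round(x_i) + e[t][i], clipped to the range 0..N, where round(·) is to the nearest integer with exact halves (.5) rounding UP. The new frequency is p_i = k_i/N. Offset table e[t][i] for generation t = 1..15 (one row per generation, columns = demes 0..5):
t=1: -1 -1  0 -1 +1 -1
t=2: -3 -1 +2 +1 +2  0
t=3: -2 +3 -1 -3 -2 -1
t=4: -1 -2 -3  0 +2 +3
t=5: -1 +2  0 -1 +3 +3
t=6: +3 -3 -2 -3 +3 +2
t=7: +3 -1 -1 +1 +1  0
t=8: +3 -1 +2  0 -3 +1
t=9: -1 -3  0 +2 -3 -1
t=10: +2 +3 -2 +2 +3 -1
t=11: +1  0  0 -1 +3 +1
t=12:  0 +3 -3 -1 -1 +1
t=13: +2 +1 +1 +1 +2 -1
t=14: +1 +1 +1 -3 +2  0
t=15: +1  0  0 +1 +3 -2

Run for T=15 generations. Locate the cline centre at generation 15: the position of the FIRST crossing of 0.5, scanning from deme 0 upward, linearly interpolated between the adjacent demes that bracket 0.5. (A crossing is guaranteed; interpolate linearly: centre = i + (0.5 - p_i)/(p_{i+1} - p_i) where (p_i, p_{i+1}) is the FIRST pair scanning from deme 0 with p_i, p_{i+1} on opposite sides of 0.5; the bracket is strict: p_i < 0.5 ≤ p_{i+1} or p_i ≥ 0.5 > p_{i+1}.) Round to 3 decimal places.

4.000

t=0: k=[0 0 0 0 46 0]
t=1: x=[0.0000 0.0000 0.0000 3.9100 38.1800 3.9100] k=[0 0 0 3 39 3]
t=2: x=[0.0000 0.0000 0.2550 5.8050 32.8800 6.0600] k=[0 0 2 7 35 6]
t=3: x=[0.0000 0.1700 2.2550 8.9550 30.1550 8.4650] k=[0 3 1 6 28 7]
t=4: x=[0.2550 2.5750 1.5950 7.4450 24.3450 8.7850] k=[0 1 0 7 26 12]
t=5: x=[0.0850 0.8300 0.6800 8.0200 23.1950 13.1900] k=[0 3 1 7 26 16]
t=6: x=[0.2550 2.5750 1.6800 8.1050 23.5350 16.8500] k=[3 0 0 5 27 19]
t=7: x=[2.7450 0.2550 0.4250 6.4450 24.4500 19.6800] k=[6 0 0 7 25 20]
t=8: x=[5.4900 0.5100 0.5950 7.9350 23.0450 20.4250] k=[8 0 3 8 20 21]
t=9: x=[7.3200 0.9350 3.1700 8.5950 19.0650 20.9150] k=[6 0 3 11 16 20]
t=10: x=[5.4900 0.7650 3.4250 10.7450 15.9150 19.6600] k=[7 4 1 13 19 19]
t=11: x=[6.7450 4.0000 2.2750 12.4900 18.4900 19.0000] k=[8 4 2 11 21 20]
t=12: x=[7.6600 4.1700 2.9350 11.0850 20.0650 20.0850] k=[8 7 0 10 19 21]
t=13: x=[7.9150 6.4900 1.4450 9.9150 18.4050 20.8300] k=[10 7 2 11 20 20]
t=14: x=[9.7450 6.8300 3.1900 11.0000 19.2350 20.0000] k=[11 8 4 8 21 20]
t=15: x=[10.7450 7.9150 4.6800 8.7650 19.8100 20.0850] k=[12 8 5 10 23 18]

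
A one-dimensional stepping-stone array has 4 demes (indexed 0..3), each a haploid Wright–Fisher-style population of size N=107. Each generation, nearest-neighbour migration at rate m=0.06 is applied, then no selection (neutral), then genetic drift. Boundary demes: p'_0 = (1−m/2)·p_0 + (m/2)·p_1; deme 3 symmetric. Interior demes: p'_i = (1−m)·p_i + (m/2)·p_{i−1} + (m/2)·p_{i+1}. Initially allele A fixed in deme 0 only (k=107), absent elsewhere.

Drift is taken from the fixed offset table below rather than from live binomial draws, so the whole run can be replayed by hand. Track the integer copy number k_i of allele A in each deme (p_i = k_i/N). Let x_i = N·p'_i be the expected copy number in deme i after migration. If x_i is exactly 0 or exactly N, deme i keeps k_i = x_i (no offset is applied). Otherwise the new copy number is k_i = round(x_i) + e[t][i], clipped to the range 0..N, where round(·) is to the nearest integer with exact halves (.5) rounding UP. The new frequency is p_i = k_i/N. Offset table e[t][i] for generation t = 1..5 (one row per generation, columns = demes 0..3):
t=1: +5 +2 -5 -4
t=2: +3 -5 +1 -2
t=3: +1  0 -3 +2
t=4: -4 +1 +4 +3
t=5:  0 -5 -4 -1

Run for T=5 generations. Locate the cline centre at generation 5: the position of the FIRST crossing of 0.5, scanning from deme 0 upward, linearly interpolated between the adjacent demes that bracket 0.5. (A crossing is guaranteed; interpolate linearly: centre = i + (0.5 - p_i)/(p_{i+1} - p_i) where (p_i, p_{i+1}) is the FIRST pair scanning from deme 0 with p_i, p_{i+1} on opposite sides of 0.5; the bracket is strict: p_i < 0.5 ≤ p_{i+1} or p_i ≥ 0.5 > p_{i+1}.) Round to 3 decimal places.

0.472

t=0: k=[107 0 0 0]
t=1: x=[103.7900 3.2100 0.0000 0.0000] k=[107 5 0 0]
t=2: x=[103.9400 7.9100 0.1500 0.0000] k=[107 3 1 0]
t=3: x=[103.8800 6.0600 1.0300 0.0300] k=[105 6 0 2]
t=4: x=[102.0300 8.7900 0.2400 1.9400] k=[98 10 4 5]
t=5: x=[95.3600 12.4600 4.2100 4.9700] k=[95 7 0 4]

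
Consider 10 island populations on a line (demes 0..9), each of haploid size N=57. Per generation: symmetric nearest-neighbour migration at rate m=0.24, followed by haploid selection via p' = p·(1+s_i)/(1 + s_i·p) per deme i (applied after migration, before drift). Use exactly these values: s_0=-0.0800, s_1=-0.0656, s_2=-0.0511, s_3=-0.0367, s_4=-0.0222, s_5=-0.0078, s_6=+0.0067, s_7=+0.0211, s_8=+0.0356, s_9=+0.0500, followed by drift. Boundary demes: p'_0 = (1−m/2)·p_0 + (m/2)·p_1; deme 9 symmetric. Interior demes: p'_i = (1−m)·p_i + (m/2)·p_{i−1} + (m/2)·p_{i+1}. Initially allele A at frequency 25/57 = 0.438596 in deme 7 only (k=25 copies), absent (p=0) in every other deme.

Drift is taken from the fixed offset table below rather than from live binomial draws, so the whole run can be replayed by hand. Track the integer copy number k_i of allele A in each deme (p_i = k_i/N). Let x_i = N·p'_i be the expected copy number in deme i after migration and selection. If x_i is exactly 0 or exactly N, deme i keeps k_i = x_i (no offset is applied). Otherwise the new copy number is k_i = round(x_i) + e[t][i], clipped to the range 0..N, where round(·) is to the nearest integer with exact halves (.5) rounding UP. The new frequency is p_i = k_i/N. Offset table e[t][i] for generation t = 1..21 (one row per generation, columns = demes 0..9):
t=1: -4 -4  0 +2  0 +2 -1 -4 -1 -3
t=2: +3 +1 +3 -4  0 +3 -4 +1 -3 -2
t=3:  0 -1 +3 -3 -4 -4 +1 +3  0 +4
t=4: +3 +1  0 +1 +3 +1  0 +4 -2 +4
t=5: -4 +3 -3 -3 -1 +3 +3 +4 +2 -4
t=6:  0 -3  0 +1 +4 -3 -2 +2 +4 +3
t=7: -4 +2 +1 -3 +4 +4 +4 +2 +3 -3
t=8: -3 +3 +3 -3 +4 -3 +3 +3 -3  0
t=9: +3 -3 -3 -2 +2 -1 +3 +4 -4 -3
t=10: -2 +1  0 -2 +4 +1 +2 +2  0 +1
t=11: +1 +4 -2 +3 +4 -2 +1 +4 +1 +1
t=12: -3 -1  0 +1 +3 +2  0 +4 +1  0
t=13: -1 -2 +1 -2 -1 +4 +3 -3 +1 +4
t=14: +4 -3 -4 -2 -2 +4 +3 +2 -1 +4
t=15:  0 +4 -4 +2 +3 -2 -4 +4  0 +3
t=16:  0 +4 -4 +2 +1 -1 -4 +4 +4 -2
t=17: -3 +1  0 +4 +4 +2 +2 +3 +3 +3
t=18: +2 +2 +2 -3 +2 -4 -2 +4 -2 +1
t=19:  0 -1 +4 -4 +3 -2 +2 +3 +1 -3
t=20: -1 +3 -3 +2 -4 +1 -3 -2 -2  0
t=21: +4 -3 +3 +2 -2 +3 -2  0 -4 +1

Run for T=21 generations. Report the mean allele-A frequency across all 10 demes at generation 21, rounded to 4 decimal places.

t=0: k=[0 0 0 0 0 0 0 25 0 0]
t=1: x=[0.0000 0.0000 0.0000 0.0000 0.0000 0.0000 3.0190 19.2654 3.1010 0.0000] k=[0 0 0 0 0 0 2 15 2 0]
t=2: x=[0.0000 0.0000 0.0000 0.0000 0.0000 0.2381 3.3409 12.0776 3.4311 0.2519] k=[0 0 0 0 0 3 0 13 0 0]
t=3: x=[0.0000 0.0000 0.0000 0.0000 0.3521 2.2629 1.9324 10.0517 1.6140 0.0000] k=[0 0 0 0 0 0 3 13 2 0]
t=4: x=[0.0000 0.0000 0.0000 0.0000 0.0000 0.3572 3.8640 10.6598 3.1835 0.2519] k=[0 0 0 0 0 1 4 15 1 4]
t=5: x=[0.0000 0.0000 0.0000 0.0000 0.1173 1.2305 4.9903 12.1990 3.1423 3.8098] k=[0 0 0 0 0 4 8 16 5 0]
t=6: x=[0.0000 0.0000 0.0000 0.0000 0.4694 3.9710 8.5283 13.9387 5.9025 0.6297] k=[0 0 0 0 4 1 7 16 10 4]
t=7: x=[0.0000 0.0000 0.0000 0.4625 3.0937 2.0644 7.4029 14.4238 10.2917 4.9356] k=[0 0 0 0 7 6 11 16 13 2]
t=8: x=[0.0000 0.0000 0.0000 0.8096 5.9198 6.6737 11.0594 15.2723 12.3756 3.4759] k=[0 0 0 0 10 4 14 18 9 3]
t=9: x=[0.0000 0.0000 0.0000 1.1569 7.9256 5.8786 13.3481 16.6853 9.6369 3.8933] k=[0 0 0 0 10 5 16 21 6 1]
t=10: x=[0.0000 0.0000 0.0000 1.1569 8.0436 6.8725 15.3548 18.8626 7.4229 1.6776] k=[0 0 0 0 12 8 17 21 7 3]
t=11: x=[0.0000 0.0000 0.0000 1.3884 9.8951 9.4979 16.4781 19.1043 8.4487 3.6429] k=[0 0 0 4 14 7 17 23 9 5]
t=12: x=[0.0000 0.0000 0.4557 4.5606 11.7492 8.9806 16.5985 20.8755 10.4963 5.7265] k=[0 0 0 6 15 11 17 25 11 6]
t=13: x=[0.0000 0.0000 0.6836 6.1518 13.2108 12.1251 17.3204 22.6444 12.4164 6.8901] k=[0 0 2 4 12 16 20 20 13 11]
t=14: x=[0.0000 0.2243 1.9012 4.5606 11.3150 15.9100 19.6058 19.4265 13.9655 11.6868] k=[0 0 0 3 9 20 23 21 13 16]
t=15: x=[0.0000 0.0000 0.3417 3.2437 9.4221 18.9408 22.4909 20.5536 14.6983 16.1998] k=[0 0 0 5 12 17 18 25 15 19]
t=16: x=[0.0000 0.0000 0.5696 5.0648 11.5518 16.4283 18.8040 23.2469 17.0957 19.1351] k=[0 0 0 7 13 15 15 27 21 17]
t=17: x=[0.0000 0.0000 0.7977 6.6570 12.3020 14.6745 16.5182 25.1330 21.7082 18.0768] k=[0 0 1 11 16 17 19 28 25 21]
t=18: x=[0.0000 0.1121 1.9774 10.0859 15.2677 17.0264 19.9265 26.8564 25.3715 22.1369] k=[0 2 4 7 17 13 18 31 23 23]
t=19: x=[0.2209 1.8731 3.9240 7.5906 15.0698 13.9971 19.0446 28.7775 24.4471 23.6724] k=[0 1 8 4 18 12 21 32 25 21]
t=20: x=[0.1104 1.6104 6.3768 5.9576 15.3469 13.7183 21.3291 30.1367 25.8533 22.1369] k=[0 5 3 8 11 15 18 28 24 22]
t=21: x=[0.5525 3.9058 3.6564 7.5127 10.9204 14.7941 18.9243 26.6160 24.7286 22.9051] k=[5 1 7 10 9 18 17 27 21 24]

0.2439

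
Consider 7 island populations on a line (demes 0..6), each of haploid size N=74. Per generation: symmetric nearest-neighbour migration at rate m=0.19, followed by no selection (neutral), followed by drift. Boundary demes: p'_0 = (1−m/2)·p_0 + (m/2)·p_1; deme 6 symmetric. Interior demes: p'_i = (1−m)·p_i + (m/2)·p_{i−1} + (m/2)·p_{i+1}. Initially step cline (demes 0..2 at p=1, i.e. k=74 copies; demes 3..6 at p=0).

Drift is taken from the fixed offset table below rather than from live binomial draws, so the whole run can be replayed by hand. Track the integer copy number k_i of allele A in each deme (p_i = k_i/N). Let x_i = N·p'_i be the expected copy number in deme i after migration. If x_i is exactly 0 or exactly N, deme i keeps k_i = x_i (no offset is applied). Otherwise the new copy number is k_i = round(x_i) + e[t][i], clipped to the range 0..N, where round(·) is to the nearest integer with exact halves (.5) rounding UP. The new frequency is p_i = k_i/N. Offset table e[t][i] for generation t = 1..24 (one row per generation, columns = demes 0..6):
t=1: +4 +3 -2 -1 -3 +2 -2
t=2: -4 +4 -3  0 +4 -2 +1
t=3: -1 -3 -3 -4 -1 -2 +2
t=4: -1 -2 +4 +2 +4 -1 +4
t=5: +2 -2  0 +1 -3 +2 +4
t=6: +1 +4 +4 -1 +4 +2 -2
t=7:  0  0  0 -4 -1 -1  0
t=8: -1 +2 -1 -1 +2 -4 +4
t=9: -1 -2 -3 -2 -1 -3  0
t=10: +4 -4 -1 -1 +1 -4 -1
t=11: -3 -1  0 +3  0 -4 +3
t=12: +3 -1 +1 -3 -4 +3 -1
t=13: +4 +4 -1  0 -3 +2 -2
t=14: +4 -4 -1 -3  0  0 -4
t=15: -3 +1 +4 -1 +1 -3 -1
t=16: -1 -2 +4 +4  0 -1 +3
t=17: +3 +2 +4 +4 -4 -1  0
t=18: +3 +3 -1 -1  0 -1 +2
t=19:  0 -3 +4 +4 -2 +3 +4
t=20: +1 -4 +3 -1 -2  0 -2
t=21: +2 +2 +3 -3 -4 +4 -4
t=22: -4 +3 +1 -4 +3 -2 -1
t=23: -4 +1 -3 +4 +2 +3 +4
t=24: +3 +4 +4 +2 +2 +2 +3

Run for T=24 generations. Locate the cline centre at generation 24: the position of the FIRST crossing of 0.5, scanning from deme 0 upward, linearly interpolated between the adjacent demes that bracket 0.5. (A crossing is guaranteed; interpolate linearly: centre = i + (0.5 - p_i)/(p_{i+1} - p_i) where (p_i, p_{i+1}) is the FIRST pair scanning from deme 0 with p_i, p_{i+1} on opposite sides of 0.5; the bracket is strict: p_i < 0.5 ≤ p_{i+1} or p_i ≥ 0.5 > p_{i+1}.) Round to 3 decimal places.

2.750

t=0: k=[74 74 74 0 0 0 0]
t=1: x=[74.0000 74.0000 66.9700 7.0300 0.0000 0.0000 0.0000] k=[74 74 65 6 0 0 0]
t=2: x=[74.0000 73.1450 60.2500 11.0350 0.5700 0.0000 0.0000] k=[74 74 57 11 5 0 0]
t=3: x=[74.0000 72.3850 54.2450 14.8000 5.0950 0.4750 0.0000] k=[74 69 51 11 4 0 0]
t=4: x=[73.5250 67.7650 48.9100 14.1350 4.2850 0.3800 0.0000] k=[73 66 53 16 8 0 0]
t=5: x=[72.3350 65.4300 50.7200 18.7550 8.0000 0.7600 0.0000] k=[74 63 51 20 5 3 0]
t=6: x=[72.9550 62.9050 49.1950 21.5200 6.2350 2.9050 0.2850] k=[74 67 53 21 10 5 0]
t=7: x=[73.3350 66.3350 51.2900 22.9950 10.5700 5.0000 0.4750] k=[73 66 51 19 10 4 0]
t=8: x=[72.3350 65.2400 49.3850 21.1850 10.2850 4.1900 0.3800] k=[71 67 48 20 12 0 4]
t=9: x=[70.6200 65.5750 47.1450 21.9000 11.6200 1.5200 3.6200] k=[70 64 44 20 11 0 4]
t=10: x=[69.4300 62.6700 43.6200 21.4250 10.8100 1.4250 3.6200] k=[73 59 43 20 12 0 3]
t=11: x=[71.6700 58.8100 42.3350 21.4250 11.6200 1.4250 2.7150] k=[69 58 42 24 12 0 6]
t=12: x=[67.9550 57.5250 41.8100 24.5700 12.0000 1.7100 5.4300] k=[71 57 43 22 8 5 4]
t=13: x=[69.6700 57.0000 42.3350 22.6650 9.0450 5.1900 4.0950] k=[74 61 41 23 6 7 2]
t=14: x=[72.7650 60.3350 41.1900 23.0950 7.7100 6.4300 2.4750] k=[74 56 40 20 8 6 0]
t=15: x=[72.2900 56.1900 39.6200 20.7600 8.9500 5.6200 0.5700] k=[69 57 44 20 10 3 0]
t=16: x=[67.8600 56.9050 42.9550 21.3300 10.2850 3.3800 0.2850] k=[67 55 47 25 10 2 3]
t=17: x=[65.8600 55.3800 45.6700 25.6650 10.6650 2.8550 2.9050] k=[69 57 50 30 7 2 3]
t=18: x=[67.8600 57.4750 48.7650 29.7150 8.7100 2.5700 2.9050] k=[71 60 48 29 9 2 5]
t=19: x=[69.9550 59.9050 47.3350 28.9050 10.2350 2.9500 4.7150] k=[70 57 51 33 8 6 9]
t=20: x=[68.7650 57.6650 49.8600 32.3350 10.1850 6.4750 8.7150] k=[70 54 53 31 8 6 7]
t=21: x=[68.4800 55.4250 51.0050 30.9050 9.9950 6.2850 6.9050] k=[70 57 54 28 6 10 3]
t=22: x=[68.7650 57.9500 51.8150 28.3800 8.4700 8.9550 3.6650] k=[65 61 53 24 11 7 3]
t=23: x=[64.6200 60.6200 51.0050 25.5200 11.8550 7.0000 3.3800] k=[61 62 48 30 14 10 7]
t=24: x=[61.0950 60.5750 47.6200 30.1900 15.1400 10.0950 7.2850] k=[64 65 52 32 17 12 10]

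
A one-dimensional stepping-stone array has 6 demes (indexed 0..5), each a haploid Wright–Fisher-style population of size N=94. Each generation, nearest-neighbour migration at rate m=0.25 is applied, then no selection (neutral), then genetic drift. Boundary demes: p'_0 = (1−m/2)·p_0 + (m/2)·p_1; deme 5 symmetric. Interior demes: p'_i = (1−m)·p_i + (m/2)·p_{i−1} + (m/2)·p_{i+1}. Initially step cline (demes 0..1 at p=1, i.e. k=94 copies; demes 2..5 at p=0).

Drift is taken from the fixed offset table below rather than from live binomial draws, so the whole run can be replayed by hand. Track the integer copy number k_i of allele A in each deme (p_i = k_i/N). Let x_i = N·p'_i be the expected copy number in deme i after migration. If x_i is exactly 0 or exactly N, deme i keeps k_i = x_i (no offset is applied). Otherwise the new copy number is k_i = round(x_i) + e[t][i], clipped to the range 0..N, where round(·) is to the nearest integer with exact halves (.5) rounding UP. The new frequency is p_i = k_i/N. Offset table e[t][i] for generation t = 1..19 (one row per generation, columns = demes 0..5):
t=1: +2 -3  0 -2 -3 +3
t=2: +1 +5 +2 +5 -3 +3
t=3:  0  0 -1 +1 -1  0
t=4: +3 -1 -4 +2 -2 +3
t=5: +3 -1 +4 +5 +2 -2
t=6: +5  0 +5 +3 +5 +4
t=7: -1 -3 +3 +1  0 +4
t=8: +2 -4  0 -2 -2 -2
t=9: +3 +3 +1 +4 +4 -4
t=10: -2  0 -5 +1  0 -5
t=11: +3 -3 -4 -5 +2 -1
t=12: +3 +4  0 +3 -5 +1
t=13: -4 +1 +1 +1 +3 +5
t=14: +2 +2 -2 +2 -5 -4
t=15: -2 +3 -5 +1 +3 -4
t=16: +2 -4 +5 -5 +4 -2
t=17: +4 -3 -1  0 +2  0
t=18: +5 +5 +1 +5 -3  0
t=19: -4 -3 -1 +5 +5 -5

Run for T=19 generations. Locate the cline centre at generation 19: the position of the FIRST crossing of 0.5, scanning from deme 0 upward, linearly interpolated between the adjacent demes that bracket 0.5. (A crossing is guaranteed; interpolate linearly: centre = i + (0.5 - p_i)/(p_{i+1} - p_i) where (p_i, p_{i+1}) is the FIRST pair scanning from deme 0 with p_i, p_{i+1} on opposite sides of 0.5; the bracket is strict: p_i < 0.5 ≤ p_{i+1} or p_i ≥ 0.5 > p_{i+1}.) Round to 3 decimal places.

t=0: k=[94 94 0 0 0 0]
t=1: x=[94.0000 82.2500 11.7500 0.0000 0.0000 0.0000] k=[94 79 12 0 0 0]
t=2: x=[92.1250 72.5000 18.8750 1.5000 0.0000 0.0000] k=[93 78 21 7 0 0]
t=3: x=[91.1250 72.7500 26.3750 7.8750 0.8750 0.0000] k=[91 73 25 9 0 0]
t=4: x=[88.7500 69.2500 29.0000 9.8750 1.1250 0.0000] k=[92 68 25 12 0 0]
t=5: x=[89.0000 65.6250 28.7500 12.1250 1.5000 0.0000] k=[92 65 33 17 4 0]
t=6: x=[88.6250 64.3750 35.0000 17.3750 5.1250 0.5000] k=[94 64 40 20 10 5]
t=7: x=[90.2500 64.7500 40.5000 21.2500 10.6250 5.6250] k=[89 62 44 22 11 10]
t=8: x=[85.6250 63.1250 43.5000 23.3750 12.2500 10.1250] k=[88 59 44 21 10 8]
t=9: x=[84.3750 60.7500 43.0000 22.5000 11.1250 8.2500] k=[87 64 44 27 15 4]
t=10: x=[84.1250 64.3750 44.3750 27.6250 15.1250 5.3750] k=[82 64 39 29 15 0]
t=11: x=[79.7500 63.1250 40.8750 28.5000 14.8750 1.8750] k=[83 60 37 24 17 1]
t=12: x=[80.1250 60.0000 38.2500 24.7500 15.8750 3.0000] k=[83 64 38 28 11 4]
t=13: x=[80.6250 63.1250 40.0000 27.1250 12.2500 4.8750] k=[77 64 41 28 15 10]
t=14: x=[75.3750 62.7500 42.2500 28.0000 16.0000 10.6250] k=[77 65 40 30 11 7]
t=15: x=[75.5000 63.3750 41.8750 28.8750 12.8750 7.5000] k=[74 66 37 30 16 4]
t=16: x=[73.0000 63.3750 39.7500 29.1250 16.2500 5.5000] k=[75 59 45 24 20 4]
t=17: x=[73.0000 59.2500 44.1250 26.1250 18.5000 6.0000] k=[77 56 43 26 21 6]
t=18: x=[74.3750 57.0000 42.5000 27.5000 19.7500 7.8750] k=[79 62 44 33 17 8]
t=19: x=[76.8750 61.8750 44.8750 32.3750 17.8750 9.1250] k=[73 59 44 37 23 4]

1.800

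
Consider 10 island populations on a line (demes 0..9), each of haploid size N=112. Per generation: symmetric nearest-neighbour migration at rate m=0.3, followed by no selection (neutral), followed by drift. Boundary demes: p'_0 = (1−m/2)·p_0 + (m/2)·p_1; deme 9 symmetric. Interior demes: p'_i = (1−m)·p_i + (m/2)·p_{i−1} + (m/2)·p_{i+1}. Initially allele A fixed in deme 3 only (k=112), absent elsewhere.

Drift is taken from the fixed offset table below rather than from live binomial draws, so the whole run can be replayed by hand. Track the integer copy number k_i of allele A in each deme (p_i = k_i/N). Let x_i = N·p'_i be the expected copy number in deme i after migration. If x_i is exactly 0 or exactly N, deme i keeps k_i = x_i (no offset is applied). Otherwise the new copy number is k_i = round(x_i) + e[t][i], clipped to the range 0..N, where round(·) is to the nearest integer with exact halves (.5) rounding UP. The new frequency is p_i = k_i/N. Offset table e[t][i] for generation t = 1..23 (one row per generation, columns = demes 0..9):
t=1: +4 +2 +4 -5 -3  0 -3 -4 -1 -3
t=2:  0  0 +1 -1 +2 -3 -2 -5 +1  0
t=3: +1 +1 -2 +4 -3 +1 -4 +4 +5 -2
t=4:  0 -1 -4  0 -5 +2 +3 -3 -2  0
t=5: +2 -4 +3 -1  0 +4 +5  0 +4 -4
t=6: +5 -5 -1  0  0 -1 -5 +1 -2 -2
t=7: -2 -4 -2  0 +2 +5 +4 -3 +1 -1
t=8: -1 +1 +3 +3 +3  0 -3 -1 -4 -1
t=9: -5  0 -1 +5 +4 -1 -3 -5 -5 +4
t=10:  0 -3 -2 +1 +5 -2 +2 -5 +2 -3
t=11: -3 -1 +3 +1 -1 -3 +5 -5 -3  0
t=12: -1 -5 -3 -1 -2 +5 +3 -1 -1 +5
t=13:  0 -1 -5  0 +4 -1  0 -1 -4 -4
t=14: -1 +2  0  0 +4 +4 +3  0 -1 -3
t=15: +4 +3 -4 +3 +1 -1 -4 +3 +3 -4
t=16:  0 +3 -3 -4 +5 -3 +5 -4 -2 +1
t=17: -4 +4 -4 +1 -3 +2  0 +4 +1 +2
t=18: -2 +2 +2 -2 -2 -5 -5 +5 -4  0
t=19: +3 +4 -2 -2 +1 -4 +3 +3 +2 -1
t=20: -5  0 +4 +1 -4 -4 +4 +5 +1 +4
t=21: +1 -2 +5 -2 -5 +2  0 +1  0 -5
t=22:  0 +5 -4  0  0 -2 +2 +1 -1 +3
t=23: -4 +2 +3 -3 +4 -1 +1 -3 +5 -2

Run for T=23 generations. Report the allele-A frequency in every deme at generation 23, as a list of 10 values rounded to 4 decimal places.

t=0: k=[0 0 0 112 0 0 0 0 0 0]
t=1: x=[0.0000 0.0000 16.8000 78.4000 16.8000 0.0000 0.0000 0.0000 0.0000 0.0000] k=[0 0 21 73 14 0 0 0 0 0]
t=2: x=[0.0000 3.1500 25.6500 56.3500 20.7500 2.1000 0.0000 0.0000 0.0000 0.0000] k=[0 3 27 55 23 0 0 0 0 0]
t=3: x=[0.4500 6.1500 27.6000 46.0000 24.3500 3.4500 0.0000 0.0000 0.0000 0.0000] k=[1 7 26 50 21 4 0 0 0 0]
t=4: x=[1.9000 8.9500 26.7500 42.0500 22.8000 5.9500 0.6000 0.0000 0.0000 0.0000] k=[2 8 23 42 18 8 4 0 0 0]
t=5: x=[2.9000 9.3500 23.6000 35.5500 20.1000 8.9000 4.0000 0.6000 0.0000 0.0000] k=[5 5 27 35 20 13 9 1 0 0]
t=6: x=[5.0000 8.3000 24.9000 31.5500 21.2000 13.4500 8.4000 2.0500 0.1500 0.0000] k=[10 3 24 32 21 12 3 3 0 0]
t=7: x=[8.9500 7.2000 22.0500 29.1500 21.3000 12.0000 4.3500 2.5500 0.4500 0.0000] k=[7 3 20 29 23 17 8 0 1 0]
t=8: x=[6.4000 6.1500 18.8000 26.7500 23.0000 16.5500 8.1500 1.3500 0.7000 0.1500] k=[5 7 22 30 26 17 5 0 0 0]
t=9: x=[5.3000 8.9500 20.9500 28.2000 25.2500 16.5500 6.0500 0.7500 0.0000 0.0000] k=[0 9 20 33 29 16 3 0 0 0]
t=10: x=[1.3500 9.3000 20.3000 30.4500 27.6500 16.0000 4.5000 0.4500 0.0000 0.0000] k=[1 6 18 31 33 14 7 0 0 0]
t=11: x=[1.7500 7.0500 18.1500 29.3500 29.8500 15.8000 7.0000 1.0500 0.0000 0.0000] k=[0 6 21 30 29 13 12 0 0 0]
t=12: x=[0.9000 7.3500 20.1000 28.5000 26.7500 15.2500 10.3500 1.8000 0.0000 0.0000] k=[0 2 17 28 25 20 13 1 0 0]
t=13: x=[0.3000 3.9500 16.4000 25.9000 24.7000 19.7000 12.2500 2.6500 0.1500 0.0000] k=[0 3 11 26 29 19 12 2 0 0]
t=14: x=[0.4500 3.7500 12.0500 24.2000 27.0500 19.4500 11.5500 3.2000 0.3000 0.0000] k=[0 6 12 24 31 23 15 3 0 0]
t=15: x=[0.9000 6.0000 12.9000 23.2500 28.7500 23.0000 14.4000 4.3500 0.4500 0.0000] k=[5 9 9 26 30 22 10 7 3 0]
t=16: x=[5.6000 8.4000 11.5500 24.0500 28.2000 21.4000 11.3500 6.8500 3.1500 0.4500] k=[6 11 9 20 33 18 16 3 1 1]
t=17: x=[6.7500 9.9500 10.9500 20.3000 28.8000 19.9500 14.3500 4.6500 1.3000 1.0000] k=[3 14 7 21 26 22 14 9 2 3]
t=18: x=[4.6500 11.3000 10.1500 19.6500 24.6500 21.4000 14.4500 8.7000 3.2000 2.8500] k=[3 13 12 18 23 16 9 14 0 3]
t=19: x=[4.5000 11.3500 13.0500 17.8500 21.2000 16.0000 10.8000 11.1500 2.5500 2.5500] k=[8 15 11 16 22 12 14 14 5 2]
t=20: x=[9.0500 13.3500 12.3500 16.1500 19.6000 13.8000 13.7000 12.6500 5.9000 2.4500] k=[4 13 16 17 16 10 18 18 7 6]
t=21: x=[5.3500 12.1000 15.7000 16.7000 15.2500 12.1000 16.8000 16.3500 8.5000 6.1500] k=[6 10 21 15 10 14 17 17 9 1]
t=22: x=[6.6000 11.0500 18.4500 15.1500 11.3500 13.8500 16.5500 15.8000 9.0000 2.2000] k=[7 16 14 15 11 12 19 17 8 5]
t=23: x=[8.3500 14.3500 14.4500 14.2500 11.7500 12.9000 17.6500 15.9500 8.9000 5.4500] k=[4 16 17 11 16 12 19 13 14 3]

[0.0357, 0.1429, 0.1518, 0.0982, 0.1429, 0.1071, 0.1696, 0.1161, 0.1250, 0.0268]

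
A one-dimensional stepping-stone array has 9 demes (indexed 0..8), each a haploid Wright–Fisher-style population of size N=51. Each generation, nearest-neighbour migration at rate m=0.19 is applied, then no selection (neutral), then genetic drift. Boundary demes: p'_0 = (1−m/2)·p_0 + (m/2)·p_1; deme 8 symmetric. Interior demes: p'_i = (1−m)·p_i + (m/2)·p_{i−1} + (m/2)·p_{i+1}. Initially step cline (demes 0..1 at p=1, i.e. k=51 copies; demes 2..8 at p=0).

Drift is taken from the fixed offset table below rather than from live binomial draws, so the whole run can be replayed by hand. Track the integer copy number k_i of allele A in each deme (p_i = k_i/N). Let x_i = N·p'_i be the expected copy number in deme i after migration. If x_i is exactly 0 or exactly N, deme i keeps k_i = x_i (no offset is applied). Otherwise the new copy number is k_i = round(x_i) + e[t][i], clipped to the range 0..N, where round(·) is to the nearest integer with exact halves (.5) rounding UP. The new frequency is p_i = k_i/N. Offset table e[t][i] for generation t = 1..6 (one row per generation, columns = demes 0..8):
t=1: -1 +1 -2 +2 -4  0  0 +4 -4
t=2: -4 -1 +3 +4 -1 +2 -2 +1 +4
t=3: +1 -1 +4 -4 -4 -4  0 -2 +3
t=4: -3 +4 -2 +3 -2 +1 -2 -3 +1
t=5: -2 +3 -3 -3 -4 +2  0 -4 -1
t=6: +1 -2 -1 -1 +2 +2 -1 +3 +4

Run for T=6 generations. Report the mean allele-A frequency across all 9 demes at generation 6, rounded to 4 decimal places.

0.2157

t=0: k=[51 51 0 0 0 0 0 0 0]
t=1: x=[51.0000 46.1550 4.8450 0.0000 0.0000 0.0000 0.0000 0.0000 0.0000] k=[51 47 3 0 0 0 0 0 0]
t=2: x=[50.6200 43.2000 6.8950 0.2850 0.0000 0.0000 0.0000 0.0000 0.0000] k=[47 42 10 4 0 0 0 0 0]
t=3: x=[46.5250 39.4350 12.4700 4.1900 0.3800 0.0000 0.0000 0.0000 0.0000] k=[48 38 16 0 0 0 0 0 0]
t=4: x=[47.0500 36.8600 16.5700 1.5200 0.0000 0.0000 0.0000 0.0000 0.0000] k=[44 41 15 5 0 0 0 0 0]
t=5: x=[43.7150 38.8150 16.5200 5.4750 0.4750 0.0000 0.0000 0.0000 0.0000] k=[42 42 14 2 0 0 0 0 0]
t=6: x=[42.0000 39.3400 15.5200 2.9500 0.1900 0.0000 0.0000 0.0000 0.0000] k=[43 37 15 2 2 0 0 0 0]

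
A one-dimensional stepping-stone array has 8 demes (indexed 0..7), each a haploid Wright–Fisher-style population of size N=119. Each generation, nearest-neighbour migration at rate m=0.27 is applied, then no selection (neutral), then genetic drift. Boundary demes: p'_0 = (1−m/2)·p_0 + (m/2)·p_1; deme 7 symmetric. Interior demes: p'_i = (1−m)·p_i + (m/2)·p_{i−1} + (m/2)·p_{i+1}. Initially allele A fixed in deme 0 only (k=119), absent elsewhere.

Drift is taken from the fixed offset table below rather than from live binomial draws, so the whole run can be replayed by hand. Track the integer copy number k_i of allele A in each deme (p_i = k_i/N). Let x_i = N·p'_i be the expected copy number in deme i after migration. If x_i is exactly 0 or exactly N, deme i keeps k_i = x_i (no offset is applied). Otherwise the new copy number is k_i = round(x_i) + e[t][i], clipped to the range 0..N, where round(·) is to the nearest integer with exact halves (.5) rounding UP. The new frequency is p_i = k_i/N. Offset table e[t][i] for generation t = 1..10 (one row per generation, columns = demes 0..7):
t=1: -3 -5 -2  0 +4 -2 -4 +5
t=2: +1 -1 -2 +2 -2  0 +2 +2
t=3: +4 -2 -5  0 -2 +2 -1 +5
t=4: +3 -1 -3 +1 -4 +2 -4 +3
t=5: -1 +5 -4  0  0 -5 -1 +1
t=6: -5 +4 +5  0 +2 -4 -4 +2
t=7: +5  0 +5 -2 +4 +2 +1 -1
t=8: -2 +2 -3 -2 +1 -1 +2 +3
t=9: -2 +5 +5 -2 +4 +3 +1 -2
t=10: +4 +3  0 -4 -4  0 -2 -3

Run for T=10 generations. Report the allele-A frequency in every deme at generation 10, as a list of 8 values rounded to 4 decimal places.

[0.4790, 0.3950, 0.1849, 0.0000, 0.0000, 0.0000, 0.0000, 0.0000]

t=0: k=[119 0 0 0 0 0 0 0]
t=1: x=[102.9350 16.0650 0.0000 0.0000 0.0000 0.0000 0.0000 0.0000] k=[100 11 0 0 0 0 0 0]
t=2: x=[87.9850 21.5300 1.4850 0.0000 0.0000 0.0000 0.0000 0.0000] k=[89 21 0 0 0 0 0 0]
t=3: x=[79.8200 27.3450 2.8350 0.0000 0.0000 0.0000 0.0000 0.0000] k=[84 25 0 0 0 0 0 0]
t=4: x=[76.0350 29.5900 3.3750 0.0000 0.0000 0.0000 0.0000 0.0000] k=[79 29 0 0 0 0 0 0]
t=5: x=[72.2500 31.8350 3.9150 0.0000 0.0000 0.0000 0.0000 0.0000] k=[71 37 0 0 0 0 0 0]
t=6: x=[66.4100 36.5950 4.9950 0.0000 0.0000 0.0000 0.0000 0.0000] k=[61 41 10 0 0 0 0 0]
t=7: x=[58.3000 39.5150 12.8350 1.3500 0.0000 0.0000 0.0000 0.0000] k=[63 40 18 0 0 0 0 0]
t=8: x=[59.8950 40.1350 18.5400 2.4300 0.0000 0.0000 0.0000 0.0000] k=[58 42 16 0 0 0 0 0]
t=9: x=[55.8400 40.6500 17.3500 2.1600 0.0000 0.0000 0.0000 0.0000] k=[54 46 22 0 0 0 0 0]
t=10: x=[52.9200 43.8400 22.2700 2.9700 0.0000 0.0000 0.0000 0.0000] k=[57 47 22 0 0 0 0 0]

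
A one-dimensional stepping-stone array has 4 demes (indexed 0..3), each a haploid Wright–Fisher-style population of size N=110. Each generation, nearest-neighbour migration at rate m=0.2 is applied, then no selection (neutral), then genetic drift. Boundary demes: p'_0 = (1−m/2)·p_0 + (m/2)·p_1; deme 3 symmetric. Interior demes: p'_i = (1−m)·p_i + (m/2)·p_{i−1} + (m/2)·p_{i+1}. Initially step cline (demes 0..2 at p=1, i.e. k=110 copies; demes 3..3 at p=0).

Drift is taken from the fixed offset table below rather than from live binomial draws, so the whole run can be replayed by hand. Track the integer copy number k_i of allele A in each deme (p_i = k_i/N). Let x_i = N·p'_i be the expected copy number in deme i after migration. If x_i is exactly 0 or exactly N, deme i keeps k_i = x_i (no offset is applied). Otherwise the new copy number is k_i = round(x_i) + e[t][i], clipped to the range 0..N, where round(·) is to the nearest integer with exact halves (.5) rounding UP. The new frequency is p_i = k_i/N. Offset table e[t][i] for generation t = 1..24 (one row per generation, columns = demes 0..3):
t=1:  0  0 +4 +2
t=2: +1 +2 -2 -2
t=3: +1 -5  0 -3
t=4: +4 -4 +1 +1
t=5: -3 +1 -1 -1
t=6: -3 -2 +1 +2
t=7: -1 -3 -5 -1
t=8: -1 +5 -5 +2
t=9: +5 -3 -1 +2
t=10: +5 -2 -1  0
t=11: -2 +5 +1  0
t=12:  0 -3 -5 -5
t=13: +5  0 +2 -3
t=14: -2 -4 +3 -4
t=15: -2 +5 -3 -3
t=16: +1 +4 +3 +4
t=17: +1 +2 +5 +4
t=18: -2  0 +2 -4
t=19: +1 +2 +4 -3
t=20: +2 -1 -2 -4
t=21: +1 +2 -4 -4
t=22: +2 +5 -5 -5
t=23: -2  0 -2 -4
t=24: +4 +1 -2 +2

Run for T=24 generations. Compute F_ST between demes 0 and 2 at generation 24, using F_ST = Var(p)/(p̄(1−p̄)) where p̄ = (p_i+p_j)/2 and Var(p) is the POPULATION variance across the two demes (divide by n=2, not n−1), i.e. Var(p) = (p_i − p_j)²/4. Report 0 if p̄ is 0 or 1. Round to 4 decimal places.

0.1446

t=0: k=[110 110 110 0]
t=1: x=[110.0000 110.0000 99.0000 11.0000] k=[110 110 103 13]
t=2: x=[110.0000 109.3000 94.7000 22.0000] k=[110 110 93 20]
t=3: x=[110.0000 108.3000 87.4000 27.3000] k=[110 103 87 24]
t=4: x=[109.3000 102.1000 82.3000 30.3000] k=[110 98 83 31]
t=5: x=[108.8000 97.7000 79.3000 36.2000] k=[106 99 78 35]
t=6: x=[105.3000 97.6000 75.8000 39.3000] k=[102 96 77 41]
t=7: x=[101.4000 94.7000 75.3000 44.6000] k=[100 92 70 44]
t=8: x=[99.2000 90.6000 69.6000 46.6000] k=[98 96 65 49]
t=9: x=[97.8000 93.1000 66.5000 50.6000] k=[103 90 66 53]
t=10: x=[101.7000 88.9000 67.1000 54.3000] k=[107 87 66 54]
t=11: x=[105.0000 86.9000 66.9000 55.2000] k=[103 92 68 55]
t=12: x=[101.9000 90.7000 69.1000 56.3000] k=[102 88 64 51]
t=13: x=[100.6000 87.0000 65.1000 52.3000] k=[106 87 67 49]
t=14: x=[104.1000 86.9000 67.2000 50.8000] k=[102 83 70 47]
t=15: x=[100.1000 83.6000 69.0000 49.3000] k=[98 89 66 46]
t=16: x=[97.1000 87.6000 66.3000 48.0000] k=[98 92 69 52]
t=17: x=[97.4000 90.3000 69.6000 53.7000] k=[98 92 75 58]
t=18: x=[97.4000 90.9000 75.0000 59.7000] k=[95 91 77 56]
t=19: x=[94.6000 90.0000 76.3000 58.1000] k=[96 92 80 55]
t=20: x=[95.6000 91.2000 78.7000 57.5000] k=[98 90 77 54]
t=21: x=[97.2000 89.5000 76.0000 56.3000] k=[98 92 72 52]
t=22: x=[97.4000 90.6000 72.0000 54.0000] k=[99 96 67 49]
t=23: x=[98.7000 93.4000 68.1000 50.8000] k=[97 93 66 47]
t=24: x=[96.6000 90.7000 66.8000 48.9000] k=[101 92 65 51]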